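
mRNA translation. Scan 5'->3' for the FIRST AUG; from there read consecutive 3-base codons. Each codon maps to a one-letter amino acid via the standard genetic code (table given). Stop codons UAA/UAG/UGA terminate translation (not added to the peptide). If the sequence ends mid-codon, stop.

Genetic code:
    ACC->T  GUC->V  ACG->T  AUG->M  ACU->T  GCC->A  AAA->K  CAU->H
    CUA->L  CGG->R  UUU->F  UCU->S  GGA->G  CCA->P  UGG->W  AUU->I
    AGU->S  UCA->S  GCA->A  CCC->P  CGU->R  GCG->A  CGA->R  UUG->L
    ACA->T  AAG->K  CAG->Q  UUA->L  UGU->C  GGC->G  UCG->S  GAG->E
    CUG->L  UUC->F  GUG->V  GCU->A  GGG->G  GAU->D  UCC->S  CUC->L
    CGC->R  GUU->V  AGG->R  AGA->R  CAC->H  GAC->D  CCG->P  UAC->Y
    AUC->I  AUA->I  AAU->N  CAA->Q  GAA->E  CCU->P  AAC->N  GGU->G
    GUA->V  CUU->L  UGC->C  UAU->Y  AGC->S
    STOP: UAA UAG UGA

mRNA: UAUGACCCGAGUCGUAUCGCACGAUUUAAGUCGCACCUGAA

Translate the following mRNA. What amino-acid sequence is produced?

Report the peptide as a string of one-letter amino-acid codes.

start AUG at pos 1
pos 1: AUG -> M; peptide=M
pos 4: ACC -> T; peptide=MT
pos 7: CGA -> R; peptide=MTR
pos 10: GUC -> V; peptide=MTRV
pos 13: GUA -> V; peptide=MTRVV
pos 16: UCG -> S; peptide=MTRVVS
pos 19: CAC -> H; peptide=MTRVVSH
pos 22: GAU -> D; peptide=MTRVVSHD
pos 25: UUA -> L; peptide=MTRVVSHDL
pos 28: AGU -> S; peptide=MTRVVSHDLS
pos 31: CGC -> R; peptide=MTRVVSHDLSR
pos 34: ACC -> T; peptide=MTRVVSHDLSRT
pos 37: UGA -> STOP

Answer: MTRVVSHDLSRT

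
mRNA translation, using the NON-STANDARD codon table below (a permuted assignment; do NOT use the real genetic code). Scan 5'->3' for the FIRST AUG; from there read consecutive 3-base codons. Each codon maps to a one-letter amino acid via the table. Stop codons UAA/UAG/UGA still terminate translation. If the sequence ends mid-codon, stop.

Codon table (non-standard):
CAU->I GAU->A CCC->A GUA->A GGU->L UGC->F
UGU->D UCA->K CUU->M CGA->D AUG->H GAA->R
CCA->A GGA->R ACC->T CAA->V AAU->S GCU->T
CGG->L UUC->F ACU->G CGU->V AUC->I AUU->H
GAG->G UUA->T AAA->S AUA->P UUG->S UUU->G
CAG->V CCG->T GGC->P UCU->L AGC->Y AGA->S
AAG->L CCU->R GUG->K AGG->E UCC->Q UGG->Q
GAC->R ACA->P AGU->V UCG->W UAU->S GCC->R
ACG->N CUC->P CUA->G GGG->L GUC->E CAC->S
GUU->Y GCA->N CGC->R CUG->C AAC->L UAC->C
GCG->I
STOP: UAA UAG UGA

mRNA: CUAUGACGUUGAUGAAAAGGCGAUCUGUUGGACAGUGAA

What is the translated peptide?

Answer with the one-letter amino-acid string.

start AUG at pos 2
pos 2: AUG -> H; peptide=H
pos 5: ACG -> N; peptide=HN
pos 8: UUG -> S; peptide=HNS
pos 11: AUG -> H; peptide=HNSH
pos 14: AAA -> S; peptide=HNSHS
pos 17: AGG -> E; peptide=HNSHSE
pos 20: CGA -> D; peptide=HNSHSED
pos 23: UCU -> L; peptide=HNSHSEDL
pos 26: GUU -> Y; peptide=HNSHSEDLY
pos 29: GGA -> R; peptide=HNSHSEDLYR
pos 32: CAG -> V; peptide=HNSHSEDLYRV
pos 35: UGA -> STOP

Answer: HNSHSEDLYRV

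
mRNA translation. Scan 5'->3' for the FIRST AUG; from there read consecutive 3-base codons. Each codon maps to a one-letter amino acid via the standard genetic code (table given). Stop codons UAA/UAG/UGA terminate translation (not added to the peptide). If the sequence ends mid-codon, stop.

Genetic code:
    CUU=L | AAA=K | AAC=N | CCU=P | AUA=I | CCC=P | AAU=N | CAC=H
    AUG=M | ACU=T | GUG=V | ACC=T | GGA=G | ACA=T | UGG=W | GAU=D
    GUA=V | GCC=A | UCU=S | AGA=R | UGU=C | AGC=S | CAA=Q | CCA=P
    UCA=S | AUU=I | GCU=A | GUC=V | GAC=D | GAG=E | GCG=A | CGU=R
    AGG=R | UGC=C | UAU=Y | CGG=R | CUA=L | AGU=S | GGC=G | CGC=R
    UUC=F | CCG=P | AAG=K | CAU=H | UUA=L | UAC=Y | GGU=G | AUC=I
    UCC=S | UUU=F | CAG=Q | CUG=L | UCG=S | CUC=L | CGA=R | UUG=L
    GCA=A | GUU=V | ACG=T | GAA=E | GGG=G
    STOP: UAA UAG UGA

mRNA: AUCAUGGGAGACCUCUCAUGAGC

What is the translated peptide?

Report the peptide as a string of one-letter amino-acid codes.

Answer: MGDLS

Derivation:
start AUG at pos 3
pos 3: AUG -> M; peptide=M
pos 6: GGA -> G; peptide=MG
pos 9: GAC -> D; peptide=MGD
pos 12: CUC -> L; peptide=MGDL
pos 15: UCA -> S; peptide=MGDLS
pos 18: UGA -> STOP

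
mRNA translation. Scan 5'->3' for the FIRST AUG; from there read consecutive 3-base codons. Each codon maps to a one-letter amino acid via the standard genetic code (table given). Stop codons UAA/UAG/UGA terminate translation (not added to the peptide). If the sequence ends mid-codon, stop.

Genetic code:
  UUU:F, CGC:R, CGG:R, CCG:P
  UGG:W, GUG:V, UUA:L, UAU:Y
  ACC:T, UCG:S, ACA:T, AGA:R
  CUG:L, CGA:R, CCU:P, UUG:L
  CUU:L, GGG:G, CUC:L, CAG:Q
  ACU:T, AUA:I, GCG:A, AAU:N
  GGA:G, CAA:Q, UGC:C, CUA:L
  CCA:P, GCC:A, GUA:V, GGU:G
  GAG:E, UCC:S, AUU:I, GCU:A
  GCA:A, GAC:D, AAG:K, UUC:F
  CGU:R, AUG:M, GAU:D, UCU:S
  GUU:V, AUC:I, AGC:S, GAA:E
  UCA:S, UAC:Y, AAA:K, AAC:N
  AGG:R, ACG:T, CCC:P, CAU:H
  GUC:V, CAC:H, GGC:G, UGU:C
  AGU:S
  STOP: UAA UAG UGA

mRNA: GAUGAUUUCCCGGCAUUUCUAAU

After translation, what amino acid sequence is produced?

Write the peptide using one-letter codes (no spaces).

start AUG at pos 1
pos 1: AUG -> M; peptide=M
pos 4: AUU -> I; peptide=MI
pos 7: UCC -> S; peptide=MIS
pos 10: CGG -> R; peptide=MISR
pos 13: CAU -> H; peptide=MISRH
pos 16: UUC -> F; peptide=MISRHF
pos 19: UAA -> STOP

Answer: MISRHF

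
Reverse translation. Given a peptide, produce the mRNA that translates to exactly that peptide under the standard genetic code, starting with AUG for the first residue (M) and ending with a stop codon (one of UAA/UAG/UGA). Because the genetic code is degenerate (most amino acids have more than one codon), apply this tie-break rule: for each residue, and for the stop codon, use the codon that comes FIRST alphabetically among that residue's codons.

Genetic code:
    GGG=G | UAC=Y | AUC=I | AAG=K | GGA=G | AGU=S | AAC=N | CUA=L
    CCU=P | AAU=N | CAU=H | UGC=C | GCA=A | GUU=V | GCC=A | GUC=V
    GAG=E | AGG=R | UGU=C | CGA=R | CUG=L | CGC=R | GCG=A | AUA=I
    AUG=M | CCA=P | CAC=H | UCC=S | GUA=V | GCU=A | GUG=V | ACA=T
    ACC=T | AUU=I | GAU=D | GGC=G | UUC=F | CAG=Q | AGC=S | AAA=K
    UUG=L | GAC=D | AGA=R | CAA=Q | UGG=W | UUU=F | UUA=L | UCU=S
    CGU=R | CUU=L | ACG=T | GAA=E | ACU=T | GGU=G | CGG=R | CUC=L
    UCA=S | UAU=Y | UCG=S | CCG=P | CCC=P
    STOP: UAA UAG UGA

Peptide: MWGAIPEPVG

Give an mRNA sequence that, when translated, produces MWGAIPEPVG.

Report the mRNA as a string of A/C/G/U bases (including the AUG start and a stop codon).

Answer: mRNA: AUGUGGGGAGCAAUACCAGAACCAGUAGGAUAA

Derivation:
residue 1: M -> AUG (start codon)
residue 2: W -> UGG (only codon)
residue 3: G codons sorted = GGA,GGC,GGG,GGU -> pick first = GGA
residue 4: A codons sorted = GCA,GCC,GCG,GCU -> pick first = GCA
residue 5: I codons sorted = AUA,AUC,AUU -> pick first = AUA
residue 6: P codons sorted = CCA,CCC,CCG,CCU -> pick first = CCA
residue 7: E codons sorted = GAA,GAG -> pick first = GAA
residue 8: P codons sorted = CCA,CCC,CCG,CCU -> pick first = CCA
residue 9: V codons sorted = GUA,GUC,GUG,GUU -> pick first = GUA
residue 10: G codons sorted = GGA,GGC,GGG,GGU -> pick first = GGA
terminator: stop codons sorted = UAA,UAG,UGA -> pick first = UAA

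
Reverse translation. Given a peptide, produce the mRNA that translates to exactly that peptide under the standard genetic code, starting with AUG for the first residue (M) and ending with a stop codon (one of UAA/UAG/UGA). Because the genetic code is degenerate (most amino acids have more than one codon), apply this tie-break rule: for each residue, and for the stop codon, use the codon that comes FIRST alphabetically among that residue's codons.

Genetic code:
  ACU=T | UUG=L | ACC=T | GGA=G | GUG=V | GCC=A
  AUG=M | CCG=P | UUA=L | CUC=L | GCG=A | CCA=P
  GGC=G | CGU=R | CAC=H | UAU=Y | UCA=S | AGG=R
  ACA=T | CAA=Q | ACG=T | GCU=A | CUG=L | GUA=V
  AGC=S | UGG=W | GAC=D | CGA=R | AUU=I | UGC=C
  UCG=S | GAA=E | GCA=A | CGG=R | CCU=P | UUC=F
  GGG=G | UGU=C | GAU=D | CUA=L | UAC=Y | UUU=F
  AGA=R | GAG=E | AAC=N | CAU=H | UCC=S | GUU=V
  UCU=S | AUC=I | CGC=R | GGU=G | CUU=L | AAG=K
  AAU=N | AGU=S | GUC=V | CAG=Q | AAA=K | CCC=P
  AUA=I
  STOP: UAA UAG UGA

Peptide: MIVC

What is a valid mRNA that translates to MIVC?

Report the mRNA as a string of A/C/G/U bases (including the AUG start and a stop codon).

residue 1: M -> AUG (start codon)
residue 2: I codons sorted = AUA,AUC,AUU -> pick first = AUA
residue 3: V codons sorted = GUA,GUC,GUG,GUU -> pick first = GUA
residue 4: C codons sorted = UGC,UGU -> pick first = UGC
terminator: stop codons sorted = UAA,UAG,UGA -> pick first = UAA

Answer: mRNA: AUGAUAGUAUGCUAA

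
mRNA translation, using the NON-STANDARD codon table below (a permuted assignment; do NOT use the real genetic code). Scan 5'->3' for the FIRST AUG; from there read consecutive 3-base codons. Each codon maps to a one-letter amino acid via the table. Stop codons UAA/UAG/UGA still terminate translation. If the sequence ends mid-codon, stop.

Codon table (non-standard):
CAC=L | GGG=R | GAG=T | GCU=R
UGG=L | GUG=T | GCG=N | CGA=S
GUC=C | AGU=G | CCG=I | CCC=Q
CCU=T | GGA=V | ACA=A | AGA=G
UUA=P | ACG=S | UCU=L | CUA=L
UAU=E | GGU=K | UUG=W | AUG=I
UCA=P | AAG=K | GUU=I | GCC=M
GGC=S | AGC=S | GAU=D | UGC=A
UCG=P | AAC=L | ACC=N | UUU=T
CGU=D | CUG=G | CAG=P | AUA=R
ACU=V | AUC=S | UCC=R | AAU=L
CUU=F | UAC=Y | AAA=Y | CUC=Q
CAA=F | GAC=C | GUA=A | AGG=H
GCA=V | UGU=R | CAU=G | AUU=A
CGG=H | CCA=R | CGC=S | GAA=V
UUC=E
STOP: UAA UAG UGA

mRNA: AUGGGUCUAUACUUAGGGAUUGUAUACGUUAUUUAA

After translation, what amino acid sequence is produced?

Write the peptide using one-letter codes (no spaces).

Answer: IKLYPRAAYIA

Derivation:
start AUG at pos 0
pos 0: AUG -> I; peptide=I
pos 3: GGU -> K; peptide=IK
pos 6: CUA -> L; peptide=IKL
pos 9: UAC -> Y; peptide=IKLY
pos 12: UUA -> P; peptide=IKLYP
pos 15: GGG -> R; peptide=IKLYPR
pos 18: AUU -> A; peptide=IKLYPRA
pos 21: GUA -> A; peptide=IKLYPRAA
pos 24: UAC -> Y; peptide=IKLYPRAAY
pos 27: GUU -> I; peptide=IKLYPRAAYI
pos 30: AUU -> A; peptide=IKLYPRAAYIA
pos 33: UAA -> STOP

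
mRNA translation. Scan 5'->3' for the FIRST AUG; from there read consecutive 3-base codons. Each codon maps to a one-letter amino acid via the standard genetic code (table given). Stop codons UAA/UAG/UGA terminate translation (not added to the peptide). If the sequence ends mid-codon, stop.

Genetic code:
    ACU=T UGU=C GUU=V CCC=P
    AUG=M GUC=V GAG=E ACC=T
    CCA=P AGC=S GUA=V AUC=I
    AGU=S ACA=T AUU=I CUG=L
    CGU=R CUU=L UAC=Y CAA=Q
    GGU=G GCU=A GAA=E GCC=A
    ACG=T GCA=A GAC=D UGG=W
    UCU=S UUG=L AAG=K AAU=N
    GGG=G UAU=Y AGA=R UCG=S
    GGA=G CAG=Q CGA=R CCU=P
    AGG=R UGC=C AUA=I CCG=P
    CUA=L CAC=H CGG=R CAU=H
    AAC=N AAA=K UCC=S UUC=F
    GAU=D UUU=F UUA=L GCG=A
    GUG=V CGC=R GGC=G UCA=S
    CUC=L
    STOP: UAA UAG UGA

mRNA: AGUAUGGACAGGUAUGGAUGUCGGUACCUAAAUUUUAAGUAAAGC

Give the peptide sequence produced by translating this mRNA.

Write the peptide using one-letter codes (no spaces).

start AUG at pos 3
pos 3: AUG -> M; peptide=M
pos 6: GAC -> D; peptide=MD
pos 9: AGG -> R; peptide=MDR
pos 12: UAU -> Y; peptide=MDRY
pos 15: GGA -> G; peptide=MDRYG
pos 18: UGU -> C; peptide=MDRYGC
pos 21: CGG -> R; peptide=MDRYGCR
pos 24: UAC -> Y; peptide=MDRYGCRY
pos 27: CUA -> L; peptide=MDRYGCRYL
pos 30: AAU -> N; peptide=MDRYGCRYLN
pos 33: UUU -> F; peptide=MDRYGCRYLNF
pos 36: AAG -> K; peptide=MDRYGCRYLNFK
pos 39: UAA -> STOP

Answer: MDRYGCRYLNFK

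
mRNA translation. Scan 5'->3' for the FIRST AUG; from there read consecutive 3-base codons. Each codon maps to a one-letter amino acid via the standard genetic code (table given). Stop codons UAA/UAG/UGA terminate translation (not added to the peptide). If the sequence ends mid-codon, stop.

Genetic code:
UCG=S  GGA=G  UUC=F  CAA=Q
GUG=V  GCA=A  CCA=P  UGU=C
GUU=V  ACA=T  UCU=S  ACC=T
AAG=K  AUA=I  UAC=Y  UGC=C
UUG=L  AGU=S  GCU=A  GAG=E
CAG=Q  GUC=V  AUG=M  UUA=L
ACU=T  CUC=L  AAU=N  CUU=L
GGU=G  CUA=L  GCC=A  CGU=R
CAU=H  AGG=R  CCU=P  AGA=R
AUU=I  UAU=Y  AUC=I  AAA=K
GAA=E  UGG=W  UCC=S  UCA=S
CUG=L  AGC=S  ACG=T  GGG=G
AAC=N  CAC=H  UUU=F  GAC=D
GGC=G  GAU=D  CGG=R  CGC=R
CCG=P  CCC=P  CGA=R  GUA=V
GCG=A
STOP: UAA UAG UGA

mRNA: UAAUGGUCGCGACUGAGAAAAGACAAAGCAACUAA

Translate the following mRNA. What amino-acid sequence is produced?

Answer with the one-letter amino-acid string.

start AUG at pos 2
pos 2: AUG -> M; peptide=M
pos 5: GUC -> V; peptide=MV
pos 8: GCG -> A; peptide=MVA
pos 11: ACU -> T; peptide=MVAT
pos 14: GAG -> E; peptide=MVATE
pos 17: AAA -> K; peptide=MVATEK
pos 20: AGA -> R; peptide=MVATEKR
pos 23: CAA -> Q; peptide=MVATEKRQ
pos 26: AGC -> S; peptide=MVATEKRQS
pos 29: AAC -> N; peptide=MVATEKRQSN
pos 32: UAA -> STOP

Answer: MVATEKRQSN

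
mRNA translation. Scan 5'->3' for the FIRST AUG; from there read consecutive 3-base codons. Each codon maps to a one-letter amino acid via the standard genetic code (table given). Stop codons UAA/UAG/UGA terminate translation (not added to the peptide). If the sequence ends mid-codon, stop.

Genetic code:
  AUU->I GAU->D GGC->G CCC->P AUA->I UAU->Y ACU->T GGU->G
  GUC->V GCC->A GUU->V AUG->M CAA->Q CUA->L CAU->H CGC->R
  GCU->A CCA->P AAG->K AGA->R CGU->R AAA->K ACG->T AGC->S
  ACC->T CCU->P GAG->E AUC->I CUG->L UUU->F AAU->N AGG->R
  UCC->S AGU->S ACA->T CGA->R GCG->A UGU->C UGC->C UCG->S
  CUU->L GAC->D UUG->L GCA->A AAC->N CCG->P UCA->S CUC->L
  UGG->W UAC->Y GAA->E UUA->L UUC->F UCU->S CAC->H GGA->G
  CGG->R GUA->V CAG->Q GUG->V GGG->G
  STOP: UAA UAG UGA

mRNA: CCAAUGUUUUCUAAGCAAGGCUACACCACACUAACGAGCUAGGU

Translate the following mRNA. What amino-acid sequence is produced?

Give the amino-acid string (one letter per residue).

Answer: MFSKQGYTTLTS

Derivation:
start AUG at pos 3
pos 3: AUG -> M; peptide=M
pos 6: UUU -> F; peptide=MF
pos 9: UCU -> S; peptide=MFS
pos 12: AAG -> K; peptide=MFSK
pos 15: CAA -> Q; peptide=MFSKQ
pos 18: GGC -> G; peptide=MFSKQG
pos 21: UAC -> Y; peptide=MFSKQGY
pos 24: ACC -> T; peptide=MFSKQGYT
pos 27: ACA -> T; peptide=MFSKQGYTT
pos 30: CUA -> L; peptide=MFSKQGYTTL
pos 33: ACG -> T; peptide=MFSKQGYTTLT
pos 36: AGC -> S; peptide=MFSKQGYTTLTS
pos 39: UAG -> STOP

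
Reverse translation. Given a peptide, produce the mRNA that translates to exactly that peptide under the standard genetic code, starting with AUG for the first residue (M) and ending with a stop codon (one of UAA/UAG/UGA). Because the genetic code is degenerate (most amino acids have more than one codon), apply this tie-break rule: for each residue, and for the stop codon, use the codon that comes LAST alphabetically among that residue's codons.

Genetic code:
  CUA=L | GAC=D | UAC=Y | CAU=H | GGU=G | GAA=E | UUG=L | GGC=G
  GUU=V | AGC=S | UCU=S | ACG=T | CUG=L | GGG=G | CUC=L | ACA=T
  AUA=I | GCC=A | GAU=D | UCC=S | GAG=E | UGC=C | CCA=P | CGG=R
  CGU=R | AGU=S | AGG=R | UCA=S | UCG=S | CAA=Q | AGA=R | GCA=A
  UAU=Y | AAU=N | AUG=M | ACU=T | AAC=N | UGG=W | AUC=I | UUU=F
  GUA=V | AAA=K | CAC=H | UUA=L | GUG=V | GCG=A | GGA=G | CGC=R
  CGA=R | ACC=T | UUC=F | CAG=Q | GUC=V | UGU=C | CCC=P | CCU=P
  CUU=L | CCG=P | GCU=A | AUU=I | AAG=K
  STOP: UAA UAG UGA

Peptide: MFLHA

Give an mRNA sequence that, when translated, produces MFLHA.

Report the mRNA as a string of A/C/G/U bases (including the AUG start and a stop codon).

Answer: mRNA: AUGUUUUUGCAUGCUUGA

Derivation:
residue 1: M -> AUG (start codon)
residue 2: F codons sorted = UUC,UUU -> pick last = UUU
residue 3: L codons sorted = CUA,CUC,CUG,CUU,UUA,UUG -> pick last = UUG
residue 4: H codons sorted = CAC,CAU -> pick last = CAU
residue 5: A codons sorted = GCA,GCC,GCG,GCU -> pick last = GCU
terminator: stop codons sorted = UAA,UAG,UGA -> pick last = UGA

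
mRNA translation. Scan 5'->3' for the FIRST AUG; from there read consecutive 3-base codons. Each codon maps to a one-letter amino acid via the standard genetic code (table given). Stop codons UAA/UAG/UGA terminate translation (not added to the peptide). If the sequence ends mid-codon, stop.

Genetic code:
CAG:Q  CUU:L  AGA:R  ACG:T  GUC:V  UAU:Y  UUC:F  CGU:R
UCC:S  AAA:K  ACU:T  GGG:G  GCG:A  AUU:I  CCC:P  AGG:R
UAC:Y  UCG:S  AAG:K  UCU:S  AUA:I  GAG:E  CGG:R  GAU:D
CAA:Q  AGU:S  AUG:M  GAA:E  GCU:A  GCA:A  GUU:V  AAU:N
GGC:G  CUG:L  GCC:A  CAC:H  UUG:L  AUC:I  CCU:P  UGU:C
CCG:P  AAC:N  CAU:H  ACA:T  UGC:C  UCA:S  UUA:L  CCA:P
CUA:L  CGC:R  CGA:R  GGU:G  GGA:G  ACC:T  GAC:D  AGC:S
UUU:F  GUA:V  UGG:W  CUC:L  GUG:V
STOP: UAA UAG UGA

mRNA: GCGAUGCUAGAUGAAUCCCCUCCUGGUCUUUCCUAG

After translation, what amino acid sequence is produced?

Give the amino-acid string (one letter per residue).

Answer: MLDESPPGLS

Derivation:
start AUG at pos 3
pos 3: AUG -> M; peptide=M
pos 6: CUA -> L; peptide=ML
pos 9: GAU -> D; peptide=MLD
pos 12: GAA -> E; peptide=MLDE
pos 15: UCC -> S; peptide=MLDES
pos 18: CCU -> P; peptide=MLDESP
pos 21: CCU -> P; peptide=MLDESPP
pos 24: GGU -> G; peptide=MLDESPPG
pos 27: CUU -> L; peptide=MLDESPPGL
pos 30: UCC -> S; peptide=MLDESPPGLS
pos 33: UAG -> STOP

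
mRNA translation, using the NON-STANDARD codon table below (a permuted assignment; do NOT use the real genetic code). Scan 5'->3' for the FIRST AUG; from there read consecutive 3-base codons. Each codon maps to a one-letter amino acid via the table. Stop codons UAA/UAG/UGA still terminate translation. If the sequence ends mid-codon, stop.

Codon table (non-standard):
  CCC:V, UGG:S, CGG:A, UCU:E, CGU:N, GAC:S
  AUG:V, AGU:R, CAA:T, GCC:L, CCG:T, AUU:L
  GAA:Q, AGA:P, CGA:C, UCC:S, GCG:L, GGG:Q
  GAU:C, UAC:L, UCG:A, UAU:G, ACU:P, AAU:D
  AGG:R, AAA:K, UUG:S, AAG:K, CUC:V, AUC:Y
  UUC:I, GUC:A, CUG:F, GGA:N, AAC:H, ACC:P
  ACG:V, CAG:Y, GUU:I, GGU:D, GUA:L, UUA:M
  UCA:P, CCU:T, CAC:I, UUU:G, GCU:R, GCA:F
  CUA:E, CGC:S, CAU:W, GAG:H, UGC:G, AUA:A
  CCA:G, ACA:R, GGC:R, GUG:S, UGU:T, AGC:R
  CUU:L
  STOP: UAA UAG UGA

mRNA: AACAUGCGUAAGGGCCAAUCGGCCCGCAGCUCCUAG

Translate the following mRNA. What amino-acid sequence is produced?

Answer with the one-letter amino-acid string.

Answer: VNKRTALSRS

Derivation:
start AUG at pos 3
pos 3: AUG -> V; peptide=V
pos 6: CGU -> N; peptide=VN
pos 9: AAG -> K; peptide=VNK
pos 12: GGC -> R; peptide=VNKR
pos 15: CAA -> T; peptide=VNKRT
pos 18: UCG -> A; peptide=VNKRTA
pos 21: GCC -> L; peptide=VNKRTAL
pos 24: CGC -> S; peptide=VNKRTALS
pos 27: AGC -> R; peptide=VNKRTALSR
pos 30: UCC -> S; peptide=VNKRTALSRS
pos 33: UAG -> STOP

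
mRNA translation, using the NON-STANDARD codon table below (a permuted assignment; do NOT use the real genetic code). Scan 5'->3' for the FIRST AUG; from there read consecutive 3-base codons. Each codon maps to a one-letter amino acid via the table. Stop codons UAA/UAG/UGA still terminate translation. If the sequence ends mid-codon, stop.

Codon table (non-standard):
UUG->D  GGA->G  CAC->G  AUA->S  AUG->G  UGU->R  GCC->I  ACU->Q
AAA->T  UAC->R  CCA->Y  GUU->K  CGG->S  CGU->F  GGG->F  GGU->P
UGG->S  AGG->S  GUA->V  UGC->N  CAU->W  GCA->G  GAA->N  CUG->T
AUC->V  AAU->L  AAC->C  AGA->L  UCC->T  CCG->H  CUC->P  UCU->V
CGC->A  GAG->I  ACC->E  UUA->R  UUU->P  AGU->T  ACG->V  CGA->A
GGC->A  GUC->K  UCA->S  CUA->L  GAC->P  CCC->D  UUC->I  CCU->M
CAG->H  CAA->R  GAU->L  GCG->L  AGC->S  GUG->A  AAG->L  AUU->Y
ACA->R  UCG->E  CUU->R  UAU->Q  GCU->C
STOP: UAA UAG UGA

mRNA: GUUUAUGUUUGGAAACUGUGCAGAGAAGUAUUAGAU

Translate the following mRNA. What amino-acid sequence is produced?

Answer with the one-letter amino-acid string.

start AUG at pos 4
pos 4: AUG -> G; peptide=G
pos 7: UUU -> P; peptide=GP
pos 10: GGA -> G; peptide=GPG
pos 13: AAC -> C; peptide=GPGC
pos 16: UGU -> R; peptide=GPGCR
pos 19: GCA -> G; peptide=GPGCRG
pos 22: GAG -> I; peptide=GPGCRGI
pos 25: AAG -> L; peptide=GPGCRGIL
pos 28: UAU -> Q; peptide=GPGCRGILQ
pos 31: UAG -> STOP

Answer: GPGCRGILQ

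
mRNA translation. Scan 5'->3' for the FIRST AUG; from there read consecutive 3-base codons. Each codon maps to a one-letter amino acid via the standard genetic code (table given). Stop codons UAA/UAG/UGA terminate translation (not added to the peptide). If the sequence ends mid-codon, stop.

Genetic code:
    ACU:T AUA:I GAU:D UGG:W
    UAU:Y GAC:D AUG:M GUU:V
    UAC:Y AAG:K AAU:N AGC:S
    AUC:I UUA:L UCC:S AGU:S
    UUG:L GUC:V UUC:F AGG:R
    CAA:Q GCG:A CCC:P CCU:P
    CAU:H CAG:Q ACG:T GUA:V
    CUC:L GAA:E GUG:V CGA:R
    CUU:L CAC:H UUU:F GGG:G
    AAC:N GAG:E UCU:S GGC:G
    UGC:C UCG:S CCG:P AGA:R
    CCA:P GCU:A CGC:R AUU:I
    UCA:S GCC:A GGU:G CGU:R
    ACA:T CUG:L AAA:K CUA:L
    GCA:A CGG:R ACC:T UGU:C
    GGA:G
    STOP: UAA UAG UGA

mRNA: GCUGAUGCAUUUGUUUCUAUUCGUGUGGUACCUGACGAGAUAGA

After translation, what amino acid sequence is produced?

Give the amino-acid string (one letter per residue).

start AUG at pos 4
pos 4: AUG -> M; peptide=M
pos 7: CAU -> H; peptide=MH
pos 10: UUG -> L; peptide=MHL
pos 13: UUU -> F; peptide=MHLF
pos 16: CUA -> L; peptide=MHLFL
pos 19: UUC -> F; peptide=MHLFLF
pos 22: GUG -> V; peptide=MHLFLFV
pos 25: UGG -> W; peptide=MHLFLFVW
pos 28: UAC -> Y; peptide=MHLFLFVWY
pos 31: CUG -> L; peptide=MHLFLFVWYL
pos 34: ACG -> T; peptide=MHLFLFVWYLT
pos 37: AGA -> R; peptide=MHLFLFVWYLTR
pos 40: UAG -> STOP

Answer: MHLFLFVWYLTR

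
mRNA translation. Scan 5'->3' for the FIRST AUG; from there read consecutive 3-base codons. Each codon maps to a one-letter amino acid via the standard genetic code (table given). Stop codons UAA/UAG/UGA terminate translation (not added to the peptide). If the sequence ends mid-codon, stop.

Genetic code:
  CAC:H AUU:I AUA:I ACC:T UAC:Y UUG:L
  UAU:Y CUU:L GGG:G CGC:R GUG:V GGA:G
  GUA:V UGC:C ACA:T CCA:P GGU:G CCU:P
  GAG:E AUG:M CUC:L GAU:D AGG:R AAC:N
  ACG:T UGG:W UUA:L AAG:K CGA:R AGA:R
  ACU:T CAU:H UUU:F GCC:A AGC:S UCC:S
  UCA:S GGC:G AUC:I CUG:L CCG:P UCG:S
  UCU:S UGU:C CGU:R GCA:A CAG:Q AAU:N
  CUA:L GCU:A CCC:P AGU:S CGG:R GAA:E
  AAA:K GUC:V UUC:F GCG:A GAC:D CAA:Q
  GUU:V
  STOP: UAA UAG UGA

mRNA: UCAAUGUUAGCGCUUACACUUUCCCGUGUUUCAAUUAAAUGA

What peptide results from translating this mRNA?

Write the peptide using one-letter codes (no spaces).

Answer: MLALTLSRVSIK

Derivation:
start AUG at pos 3
pos 3: AUG -> M; peptide=M
pos 6: UUA -> L; peptide=ML
pos 9: GCG -> A; peptide=MLA
pos 12: CUU -> L; peptide=MLAL
pos 15: ACA -> T; peptide=MLALT
pos 18: CUU -> L; peptide=MLALTL
pos 21: UCC -> S; peptide=MLALTLS
pos 24: CGU -> R; peptide=MLALTLSR
pos 27: GUU -> V; peptide=MLALTLSRV
pos 30: UCA -> S; peptide=MLALTLSRVS
pos 33: AUU -> I; peptide=MLALTLSRVSI
pos 36: AAA -> K; peptide=MLALTLSRVSIK
pos 39: UGA -> STOP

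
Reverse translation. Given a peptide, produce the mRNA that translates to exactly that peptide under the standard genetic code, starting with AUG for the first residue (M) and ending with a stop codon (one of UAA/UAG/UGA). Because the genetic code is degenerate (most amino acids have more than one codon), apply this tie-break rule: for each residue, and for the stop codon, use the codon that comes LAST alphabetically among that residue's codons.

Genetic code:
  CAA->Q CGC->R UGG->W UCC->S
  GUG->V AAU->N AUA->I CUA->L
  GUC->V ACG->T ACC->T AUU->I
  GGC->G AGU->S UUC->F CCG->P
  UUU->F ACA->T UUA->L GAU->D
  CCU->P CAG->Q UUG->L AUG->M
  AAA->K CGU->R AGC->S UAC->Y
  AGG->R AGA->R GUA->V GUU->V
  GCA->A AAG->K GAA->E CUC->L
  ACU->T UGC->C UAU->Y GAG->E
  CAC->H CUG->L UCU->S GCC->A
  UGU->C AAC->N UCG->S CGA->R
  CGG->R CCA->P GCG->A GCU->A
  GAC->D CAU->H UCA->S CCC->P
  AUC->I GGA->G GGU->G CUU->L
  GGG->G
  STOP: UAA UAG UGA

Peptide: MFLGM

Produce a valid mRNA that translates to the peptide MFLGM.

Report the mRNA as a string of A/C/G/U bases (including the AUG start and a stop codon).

Answer: mRNA: AUGUUUUUGGGUAUGUGA

Derivation:
residue 1: M -> AUG (start codon)
residue 2: F codons sorted = UUC,UUU -> pick last = UUU
residue 3: L codons sorted = CUA,CUC,CUG,CUU,UUA,UUG -> pick last = UUG
residue 4: G codons sorted = GGA,GGC,GGG,GGU -> pick last = GGU
residue 5: M -> AUG (only codon)
terminator: stop codons sorted = UAA,UAG,UGA -> pick last = UGA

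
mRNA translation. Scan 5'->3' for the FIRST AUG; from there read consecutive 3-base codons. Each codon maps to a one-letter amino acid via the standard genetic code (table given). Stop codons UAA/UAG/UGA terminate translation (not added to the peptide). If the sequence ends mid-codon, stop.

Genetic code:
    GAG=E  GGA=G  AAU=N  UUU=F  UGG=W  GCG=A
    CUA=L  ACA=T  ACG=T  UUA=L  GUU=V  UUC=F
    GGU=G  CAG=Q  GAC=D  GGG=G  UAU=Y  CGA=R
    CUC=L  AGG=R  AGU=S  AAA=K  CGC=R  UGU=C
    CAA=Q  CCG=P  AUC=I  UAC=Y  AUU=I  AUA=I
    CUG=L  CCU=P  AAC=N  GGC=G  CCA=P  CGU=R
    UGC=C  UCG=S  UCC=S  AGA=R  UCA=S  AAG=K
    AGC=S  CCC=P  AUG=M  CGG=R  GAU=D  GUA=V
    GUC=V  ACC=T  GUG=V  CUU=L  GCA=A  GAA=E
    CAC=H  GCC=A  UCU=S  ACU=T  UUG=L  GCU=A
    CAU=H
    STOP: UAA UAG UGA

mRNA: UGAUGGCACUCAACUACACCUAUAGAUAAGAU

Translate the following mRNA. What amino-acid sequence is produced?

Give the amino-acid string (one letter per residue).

start AUG at pos 2
pos 2: AUG -> M; peptide=M
pos 5: GCA -> A; peptide=MA
pos 8: CUC -> L; peptide=MAL
pos 11: AAC -> N; peptide=MALN
pos 14: UAC -> Y; peptide=MALNY
pos 17: ACC -> T; peptide=MALNYT
pos 20: UAU -> Y; peptide=MALNYTY
pos 23: AGA -> R; peptide=MALNYTYR
pos 26: UAA -> STOP

Answer: MALNYTYR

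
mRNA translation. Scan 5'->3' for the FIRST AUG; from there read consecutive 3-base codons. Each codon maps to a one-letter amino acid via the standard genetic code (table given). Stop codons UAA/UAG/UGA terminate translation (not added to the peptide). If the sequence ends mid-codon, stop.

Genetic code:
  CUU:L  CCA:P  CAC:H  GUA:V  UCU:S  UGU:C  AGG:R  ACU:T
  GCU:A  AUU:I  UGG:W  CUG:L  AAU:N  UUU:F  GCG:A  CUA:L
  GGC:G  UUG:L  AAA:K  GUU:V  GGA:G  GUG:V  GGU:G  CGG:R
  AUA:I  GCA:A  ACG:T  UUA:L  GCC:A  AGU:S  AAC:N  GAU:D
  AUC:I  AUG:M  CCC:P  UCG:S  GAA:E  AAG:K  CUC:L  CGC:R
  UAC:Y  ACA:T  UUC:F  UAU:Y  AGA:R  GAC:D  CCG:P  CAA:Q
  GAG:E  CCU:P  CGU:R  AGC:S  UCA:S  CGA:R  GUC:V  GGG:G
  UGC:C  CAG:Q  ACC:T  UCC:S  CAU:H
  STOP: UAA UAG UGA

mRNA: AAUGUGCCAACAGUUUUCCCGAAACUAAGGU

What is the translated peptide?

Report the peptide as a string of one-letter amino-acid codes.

start AUG at pos 1
pos 1: AUG -> M; peptide=M
pos 4: UGC -> C; peptide=MC
pos 7: CAA -> Q; peptide=MCQ
pos 10: CAG -> Q; peptide=MCQQ
pos 13: UUU -> F; peptide=MCQQF
pos 16: UCC -> S; peptide=MCQQFS
pos 19: CGA -> R; peptide=MCQQFSR
pos 22: AAC -> N; peptide=MCQQFSRN
pos 25: UAA -> STOP

Answer: MCQQFSRN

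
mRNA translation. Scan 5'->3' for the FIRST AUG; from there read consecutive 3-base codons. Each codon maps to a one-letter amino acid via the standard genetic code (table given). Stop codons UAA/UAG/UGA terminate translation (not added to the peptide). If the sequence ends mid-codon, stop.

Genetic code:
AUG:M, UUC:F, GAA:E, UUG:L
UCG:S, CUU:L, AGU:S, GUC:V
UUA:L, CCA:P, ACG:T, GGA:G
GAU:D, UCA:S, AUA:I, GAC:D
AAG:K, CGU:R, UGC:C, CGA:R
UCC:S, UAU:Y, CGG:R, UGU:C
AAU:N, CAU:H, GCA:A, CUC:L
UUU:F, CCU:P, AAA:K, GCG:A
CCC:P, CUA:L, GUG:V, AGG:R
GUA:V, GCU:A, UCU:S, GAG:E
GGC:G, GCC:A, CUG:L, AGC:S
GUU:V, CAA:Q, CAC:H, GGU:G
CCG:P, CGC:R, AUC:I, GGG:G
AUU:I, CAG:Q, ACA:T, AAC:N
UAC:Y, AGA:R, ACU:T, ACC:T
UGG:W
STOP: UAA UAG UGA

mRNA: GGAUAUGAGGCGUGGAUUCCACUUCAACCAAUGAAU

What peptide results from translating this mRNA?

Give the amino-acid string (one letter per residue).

Answer: MRRGFHFNQ

Derivation:
start AUG at pos 4
pos 4: AUG -> M; peptide=M
pos 7: AGG -> R; peptide=MR
pos 10: CGU -> R; peptide=MRR
pos 13: GGA -> G; peptide=MRRG
pos 16: UUC -> F; peptide=MRRGF
pos 19: CAC -> H; peptide=MRRGFH
pos 22: UUC -> F; peptide=MRRGFHF
pos 25: AAC -> N; peptide=MRRGFHFN
pos 28: CAA -> Q; peptide=MRRGFHFNQ
pos 31: UGA -> STOP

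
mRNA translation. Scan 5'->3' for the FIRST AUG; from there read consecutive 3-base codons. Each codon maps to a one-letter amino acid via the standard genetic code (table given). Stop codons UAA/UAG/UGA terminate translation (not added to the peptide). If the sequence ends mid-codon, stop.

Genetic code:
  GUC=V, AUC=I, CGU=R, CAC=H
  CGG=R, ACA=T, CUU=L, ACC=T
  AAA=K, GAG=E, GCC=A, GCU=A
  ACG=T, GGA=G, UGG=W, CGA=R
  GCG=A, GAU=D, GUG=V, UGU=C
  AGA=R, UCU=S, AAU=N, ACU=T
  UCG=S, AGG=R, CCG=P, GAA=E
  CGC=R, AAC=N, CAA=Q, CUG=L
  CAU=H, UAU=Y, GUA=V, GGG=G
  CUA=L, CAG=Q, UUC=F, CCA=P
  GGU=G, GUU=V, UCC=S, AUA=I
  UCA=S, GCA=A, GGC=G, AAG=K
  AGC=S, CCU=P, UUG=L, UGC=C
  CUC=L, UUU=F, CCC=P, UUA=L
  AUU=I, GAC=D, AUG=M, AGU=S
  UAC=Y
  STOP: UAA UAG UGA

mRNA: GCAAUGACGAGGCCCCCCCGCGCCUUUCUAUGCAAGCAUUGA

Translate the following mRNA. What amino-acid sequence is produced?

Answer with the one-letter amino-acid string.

start AUG at pos 3
pos 3: AUG -> M; peptide=M
pos 6: ACG -> T; peptide=MT
pos 9: AGG -> R; peptide=MTR
pos 12: CCC -> P; peptide=MTRP
pos 15: CCC -> P; peptide=MTRPP
pos 18: CGC -> R; peptide=MTRPPR
pos 21: GCC -> A; peptide=MTRPPRA
pos 24: UUU -> F; peptide=MTRPPRAF
pos 27: CUA -> L; peptide=MTRPPRAFL
pos 30: UGC -> C; peptide=MTRPPRAFLC
pos 33: AAG -> K; peptide=MTRPPRAFLCK
pos 36: CAU -> H; peptide=MTRPPRAFLCKH
pos 39: UGA -> STOP

Answer: MTRPPRAFLCKH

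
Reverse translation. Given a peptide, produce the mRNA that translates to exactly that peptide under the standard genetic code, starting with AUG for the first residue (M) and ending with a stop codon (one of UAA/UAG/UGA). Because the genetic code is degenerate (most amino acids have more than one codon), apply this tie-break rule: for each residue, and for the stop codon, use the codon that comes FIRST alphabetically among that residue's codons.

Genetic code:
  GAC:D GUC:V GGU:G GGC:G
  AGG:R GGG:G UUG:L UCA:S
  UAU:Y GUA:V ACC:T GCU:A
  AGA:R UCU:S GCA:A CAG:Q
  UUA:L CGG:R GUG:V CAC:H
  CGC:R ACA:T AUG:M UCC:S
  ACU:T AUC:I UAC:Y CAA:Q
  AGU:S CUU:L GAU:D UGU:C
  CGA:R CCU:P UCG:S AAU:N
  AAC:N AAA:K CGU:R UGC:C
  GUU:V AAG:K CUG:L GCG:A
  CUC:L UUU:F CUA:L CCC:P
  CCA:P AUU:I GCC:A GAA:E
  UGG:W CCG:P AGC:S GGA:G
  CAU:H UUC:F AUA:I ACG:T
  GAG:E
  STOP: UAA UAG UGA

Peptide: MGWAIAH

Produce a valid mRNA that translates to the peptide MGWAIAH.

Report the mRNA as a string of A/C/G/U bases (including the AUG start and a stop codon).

residue 1: M -> AUG (start codon)
residue 2: G codons sorted = GGA,GGC,GGG,GGU -> pick first = GGA
residue 3: W -> UGG (only codon)
residue 4: A codons sorted = GCA,GCC,GCG,GCU -> pick first = GCA
residue 5: I codons sorted = AUA,AUC,AUU -> pick first = AUA
residue 6: A codons sorted = GCA,GCC,GCG,GCU -> pick first = GCA
residue 7: H codons sorted = CAC,CAU -> pick first = CAC
terminator: stop codons sorted = UAA,UAG,UGA -> pick first = UAA

Answer: mRNA: AUGGGAUGGGCAAUAGCACACUAA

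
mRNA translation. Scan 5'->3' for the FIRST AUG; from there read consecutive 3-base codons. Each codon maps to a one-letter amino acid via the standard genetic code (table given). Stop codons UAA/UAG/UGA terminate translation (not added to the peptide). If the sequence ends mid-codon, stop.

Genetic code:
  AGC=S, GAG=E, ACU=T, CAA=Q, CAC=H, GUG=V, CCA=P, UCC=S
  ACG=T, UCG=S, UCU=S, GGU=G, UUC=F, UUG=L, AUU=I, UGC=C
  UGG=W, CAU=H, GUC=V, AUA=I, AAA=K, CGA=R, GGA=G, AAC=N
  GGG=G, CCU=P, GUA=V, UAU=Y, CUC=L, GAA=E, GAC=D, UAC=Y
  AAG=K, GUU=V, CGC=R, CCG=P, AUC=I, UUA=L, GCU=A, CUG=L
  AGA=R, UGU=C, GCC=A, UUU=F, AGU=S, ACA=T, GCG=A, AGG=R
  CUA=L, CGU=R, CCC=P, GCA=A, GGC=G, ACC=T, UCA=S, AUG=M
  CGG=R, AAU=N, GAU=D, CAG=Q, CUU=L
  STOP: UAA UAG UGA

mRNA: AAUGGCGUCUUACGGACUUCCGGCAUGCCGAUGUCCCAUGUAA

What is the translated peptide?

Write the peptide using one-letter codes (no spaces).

start AUG at pos 1
pos 1: AUG -> M; peptide=M
pos 4: GCG -> A; peptide=MA
pos 7: UCU -> S; peptide=MAS
pos 10: UAC -> Y; peptide=MASY
pos 13: GGA -> G; peptide=MASYG
pos 16: CUU -> L; peptide=MASYGL
pos 19: CCG -> P; peptide=MASYGLP
pos 22: GCA -> A; peptide=MASYGLPA
pos 25: UGC -> C; peptide=MASYGLPAC
pos 28: CGA -> R; peptide=MASYGLPACR
pos 31: UGU -> C; peptide=MASYGLPACRC
pos 34: CCC -> P; peptide=MASYGLPACRCP
pos 37: AUG -> M; peptide=MASYGLPACRCPM
pos 40: UAA -> STOP

Answer: MASYGLPACRCPM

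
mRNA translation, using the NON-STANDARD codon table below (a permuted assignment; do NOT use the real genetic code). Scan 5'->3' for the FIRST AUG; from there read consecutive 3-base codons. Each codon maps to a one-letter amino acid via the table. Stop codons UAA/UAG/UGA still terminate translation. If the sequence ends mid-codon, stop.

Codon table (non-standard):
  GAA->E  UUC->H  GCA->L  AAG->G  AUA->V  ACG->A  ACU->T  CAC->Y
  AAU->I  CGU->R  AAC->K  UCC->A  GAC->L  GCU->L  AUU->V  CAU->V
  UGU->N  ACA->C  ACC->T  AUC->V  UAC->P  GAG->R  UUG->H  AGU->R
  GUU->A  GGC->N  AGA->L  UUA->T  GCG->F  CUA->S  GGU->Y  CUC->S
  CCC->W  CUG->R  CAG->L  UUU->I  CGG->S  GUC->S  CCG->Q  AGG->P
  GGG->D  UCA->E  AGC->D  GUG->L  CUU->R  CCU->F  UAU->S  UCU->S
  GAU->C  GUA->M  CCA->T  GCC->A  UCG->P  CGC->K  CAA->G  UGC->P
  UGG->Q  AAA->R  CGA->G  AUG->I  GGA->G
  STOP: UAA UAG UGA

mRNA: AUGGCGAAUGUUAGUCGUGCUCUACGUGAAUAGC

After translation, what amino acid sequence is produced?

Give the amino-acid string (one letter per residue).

start AUG at pos 0
pos 0: AUG -> I; peptide=I
pos 3: GCG -> F; peptide=IF
pos 6: AAU -> I; peptide=IFI
pos 9: GUU -> A; peptide=IFIA
pos 12: AGU -> R; peptide=IFIAR
pos 15: CGU -> R; peptide=IFIARR
pos 18: GCU -> L; peptide=IFIARRL
pos 21: CUA -> S; peptide=IFIARRLS
pos 24: CGU -> R; peptide=IFIARRLSR
pos 27: GAA -> E; peptide=IFIARRLSRE
pos 30: UAG -> STOP

Answer: IFIARRLSRE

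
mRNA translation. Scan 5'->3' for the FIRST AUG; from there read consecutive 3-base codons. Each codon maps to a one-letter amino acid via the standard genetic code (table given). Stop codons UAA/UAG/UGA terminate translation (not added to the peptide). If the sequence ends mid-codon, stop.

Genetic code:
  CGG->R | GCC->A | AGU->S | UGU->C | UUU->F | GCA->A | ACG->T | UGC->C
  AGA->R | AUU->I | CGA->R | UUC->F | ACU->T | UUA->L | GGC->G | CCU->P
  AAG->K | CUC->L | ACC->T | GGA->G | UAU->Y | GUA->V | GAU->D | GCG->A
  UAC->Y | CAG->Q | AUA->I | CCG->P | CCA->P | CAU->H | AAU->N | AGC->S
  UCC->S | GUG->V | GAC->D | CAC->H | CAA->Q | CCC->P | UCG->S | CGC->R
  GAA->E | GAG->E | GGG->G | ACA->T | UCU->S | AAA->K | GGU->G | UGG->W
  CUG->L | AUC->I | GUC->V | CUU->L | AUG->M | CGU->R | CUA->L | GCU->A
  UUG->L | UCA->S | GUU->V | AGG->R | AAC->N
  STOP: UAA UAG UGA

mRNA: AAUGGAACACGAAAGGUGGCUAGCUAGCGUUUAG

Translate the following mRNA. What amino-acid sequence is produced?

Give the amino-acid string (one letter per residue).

start AUG at pos 1
pos 1: AUG -> M; peptide=M
pos 4: GAA -> E; peptide=ME
pos 7: CAC -> H; peptide=MEH
pos 10: GAA -> E; peptide=MEHE
pos 13: AGG -> R; peptide=MEHER
pos 16: UGG -> W; peptide=MEHERW
pos 19: CUA -> L; peptide=MEHERWL
pos 22: GCU -> A; peptide=MEHERWLA
pos 25: AGC -> S; peptide=MEHERWLAS
pos 28: GUU -> V; peptide=MEHERWLASV
pos 31: UAG -> STOP

Answer: MEHERWLASV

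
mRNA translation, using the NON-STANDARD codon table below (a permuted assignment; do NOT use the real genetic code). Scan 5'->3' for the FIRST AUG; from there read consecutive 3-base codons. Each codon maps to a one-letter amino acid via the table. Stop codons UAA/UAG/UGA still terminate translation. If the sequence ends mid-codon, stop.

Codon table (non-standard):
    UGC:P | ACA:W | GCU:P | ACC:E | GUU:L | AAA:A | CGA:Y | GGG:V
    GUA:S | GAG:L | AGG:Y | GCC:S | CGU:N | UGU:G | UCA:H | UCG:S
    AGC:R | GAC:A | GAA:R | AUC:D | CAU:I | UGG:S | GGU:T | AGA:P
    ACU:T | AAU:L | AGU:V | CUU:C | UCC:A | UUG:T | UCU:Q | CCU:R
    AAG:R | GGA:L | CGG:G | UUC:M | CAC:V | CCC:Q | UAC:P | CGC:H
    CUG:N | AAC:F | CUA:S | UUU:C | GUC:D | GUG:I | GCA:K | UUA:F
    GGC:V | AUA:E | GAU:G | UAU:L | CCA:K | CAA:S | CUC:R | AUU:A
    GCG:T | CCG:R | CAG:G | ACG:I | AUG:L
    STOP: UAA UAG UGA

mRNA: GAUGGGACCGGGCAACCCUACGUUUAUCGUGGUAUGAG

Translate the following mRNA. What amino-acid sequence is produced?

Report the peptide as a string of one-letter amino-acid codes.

start AUG at pos 1
pos 1: AUG -> L; peptide=L
pos 4: GGA -> L; peptide=LL
pos 7: CCG -> R; peptide=LLR
pos 10: GGC -> V; peptide=LLRV
pos 13: AAC -> F; peptide=LLRVF
pos 16: CCU -> R; peptide=LLRVFR
pos 19: ACG -> I; peptide=LLRVFRI
pos 22: UUU -> C; peptide=LLRVFRIC
pos 25: AUC -> D; peptide=LLRVFRICD
pos 28: GUG -> I; peptide=LLRVFRICDI
pos 31: GUA -> S; peptide=LLRVFRICDIS
pos 34: UGA -> STOP

Answer: LLRVFRICDIS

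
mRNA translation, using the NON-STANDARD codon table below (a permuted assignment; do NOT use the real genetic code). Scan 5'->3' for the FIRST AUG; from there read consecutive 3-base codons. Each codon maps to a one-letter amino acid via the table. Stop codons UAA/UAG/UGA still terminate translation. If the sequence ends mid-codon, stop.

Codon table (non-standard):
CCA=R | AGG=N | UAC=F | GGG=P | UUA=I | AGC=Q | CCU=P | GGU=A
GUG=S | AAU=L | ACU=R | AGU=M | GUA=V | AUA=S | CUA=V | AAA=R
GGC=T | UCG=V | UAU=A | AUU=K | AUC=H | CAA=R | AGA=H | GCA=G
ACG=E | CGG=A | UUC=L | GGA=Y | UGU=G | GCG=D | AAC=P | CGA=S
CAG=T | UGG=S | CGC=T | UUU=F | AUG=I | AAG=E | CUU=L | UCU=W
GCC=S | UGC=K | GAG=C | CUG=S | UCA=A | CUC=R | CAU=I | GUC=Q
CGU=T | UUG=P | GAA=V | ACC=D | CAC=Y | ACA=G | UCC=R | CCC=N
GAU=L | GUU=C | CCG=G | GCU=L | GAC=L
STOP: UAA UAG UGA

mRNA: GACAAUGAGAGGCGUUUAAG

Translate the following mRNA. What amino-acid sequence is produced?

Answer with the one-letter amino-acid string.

start AUG at pos 4
pos 4: AUG -> I; peptide=I
pos 7: AGA -> H; peptide=IH
pos 10: GGC -> T; peptide=IHT
pos 13: GUU -> C; peptide=IHTC
pos 16: UAA -> STOP

Answer: IHTC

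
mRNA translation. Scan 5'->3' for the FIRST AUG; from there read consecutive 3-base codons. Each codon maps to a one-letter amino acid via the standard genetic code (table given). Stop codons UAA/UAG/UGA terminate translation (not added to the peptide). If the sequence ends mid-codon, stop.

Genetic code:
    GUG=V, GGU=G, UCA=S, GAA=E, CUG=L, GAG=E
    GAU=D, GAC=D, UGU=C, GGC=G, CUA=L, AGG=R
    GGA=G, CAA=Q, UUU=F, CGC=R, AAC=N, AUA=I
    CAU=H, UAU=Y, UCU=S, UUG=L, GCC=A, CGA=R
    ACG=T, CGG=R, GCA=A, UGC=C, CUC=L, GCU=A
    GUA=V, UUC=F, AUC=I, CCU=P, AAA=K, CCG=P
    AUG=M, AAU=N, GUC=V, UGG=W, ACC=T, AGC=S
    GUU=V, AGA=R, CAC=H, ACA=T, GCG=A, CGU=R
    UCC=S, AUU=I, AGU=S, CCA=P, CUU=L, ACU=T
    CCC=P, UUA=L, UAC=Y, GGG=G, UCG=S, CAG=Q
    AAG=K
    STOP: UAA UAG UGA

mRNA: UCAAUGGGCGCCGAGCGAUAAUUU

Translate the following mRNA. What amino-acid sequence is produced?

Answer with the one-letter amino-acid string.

Answer: MGAER

Derivation:
start AUG at pos 3
pos 3: AUG -> M; peptide=M
pos 6: GGC -> G; peptide=MG
pos 9: GCC -> A; peptide=MGA
pos 12: GAG -> E; peptide=MGAE
pos 15: CGA -> R; peptide=MGAER
pos 18: UAA -> STOP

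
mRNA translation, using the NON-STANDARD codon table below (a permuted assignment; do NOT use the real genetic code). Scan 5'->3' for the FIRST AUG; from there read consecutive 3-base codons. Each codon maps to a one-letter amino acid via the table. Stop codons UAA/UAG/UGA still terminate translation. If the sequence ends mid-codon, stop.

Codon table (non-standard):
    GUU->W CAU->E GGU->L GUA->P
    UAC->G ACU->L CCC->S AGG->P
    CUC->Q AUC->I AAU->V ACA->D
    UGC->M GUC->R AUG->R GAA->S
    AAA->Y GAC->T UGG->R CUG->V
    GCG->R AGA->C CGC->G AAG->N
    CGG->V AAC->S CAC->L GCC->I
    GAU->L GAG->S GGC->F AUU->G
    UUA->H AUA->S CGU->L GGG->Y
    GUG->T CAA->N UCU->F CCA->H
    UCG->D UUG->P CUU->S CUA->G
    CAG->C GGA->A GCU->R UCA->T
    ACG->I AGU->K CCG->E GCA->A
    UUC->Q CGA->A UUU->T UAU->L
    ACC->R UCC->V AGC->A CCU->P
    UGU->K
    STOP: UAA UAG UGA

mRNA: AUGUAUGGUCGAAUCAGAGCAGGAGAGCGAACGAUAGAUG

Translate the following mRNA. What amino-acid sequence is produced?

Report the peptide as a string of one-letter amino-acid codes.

start AUG at pos 0
pos 0: AUG -> R; peptide=R
pos 3: UAU -> L; peptide=RL
pos 6: GGU -> L; peptide=RLL
pos 9: CGA -> A; peptide=RLLA
pos 12: AUC -> I; peptide=RLLAI
pos 15: AGA -> C; peptide=RLLAIC
pos 18: GCA -> A; peptide=RLLAICA
pos 21: GGA -> A; peptide=RLLAICAA
pos 24: GAG -> S; peptide=RLLAICAAS
pos 27: CGA -> A; peptide=RLLAICAASA
pos 30: ACG -> I; peptide=RLLAICAASAI
pos 33: AUA -> S; peptide=RLLAICAASAIS
pos 36: GAU -> L; peptide=RLLAICAASAISL
pos 39: only 1 nt remain (<3), stop (end of mRNA)

Answer: RLLAICAASAISL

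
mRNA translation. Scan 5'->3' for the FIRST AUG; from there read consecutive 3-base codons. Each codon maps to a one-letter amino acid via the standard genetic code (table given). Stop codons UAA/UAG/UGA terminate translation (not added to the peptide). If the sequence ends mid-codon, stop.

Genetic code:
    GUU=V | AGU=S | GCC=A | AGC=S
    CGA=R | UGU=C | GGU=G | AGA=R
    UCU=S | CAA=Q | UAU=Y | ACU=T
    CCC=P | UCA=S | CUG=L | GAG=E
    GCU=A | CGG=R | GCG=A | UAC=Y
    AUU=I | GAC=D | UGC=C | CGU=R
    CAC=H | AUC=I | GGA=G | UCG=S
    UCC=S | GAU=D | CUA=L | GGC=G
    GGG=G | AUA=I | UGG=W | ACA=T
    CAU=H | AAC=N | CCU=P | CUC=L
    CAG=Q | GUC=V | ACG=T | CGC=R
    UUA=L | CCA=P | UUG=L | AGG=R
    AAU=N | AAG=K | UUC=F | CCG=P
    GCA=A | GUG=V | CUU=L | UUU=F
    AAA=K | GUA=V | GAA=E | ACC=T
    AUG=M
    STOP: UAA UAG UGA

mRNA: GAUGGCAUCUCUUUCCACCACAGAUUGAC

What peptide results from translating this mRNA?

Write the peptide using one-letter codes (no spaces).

start AUG at pos 1
pos 1: AUG -> M; peptide=M
pos 4: GCA -> A; peptide=MA
pos 7: UCU -> S; peptide=MAS
pos 10: CUU -> L; peptide=MASL
pos 13: UCC -> S; peptide=MASLS
pos 16: ACC -> T; peptide=MASLST
pos 19: ACA -> T; peptide=MASLSTT
pos 22: GAU -> D; peptide=MASLSTTD
pos 25: UGA -> STOP

Answer: MASLSTTD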